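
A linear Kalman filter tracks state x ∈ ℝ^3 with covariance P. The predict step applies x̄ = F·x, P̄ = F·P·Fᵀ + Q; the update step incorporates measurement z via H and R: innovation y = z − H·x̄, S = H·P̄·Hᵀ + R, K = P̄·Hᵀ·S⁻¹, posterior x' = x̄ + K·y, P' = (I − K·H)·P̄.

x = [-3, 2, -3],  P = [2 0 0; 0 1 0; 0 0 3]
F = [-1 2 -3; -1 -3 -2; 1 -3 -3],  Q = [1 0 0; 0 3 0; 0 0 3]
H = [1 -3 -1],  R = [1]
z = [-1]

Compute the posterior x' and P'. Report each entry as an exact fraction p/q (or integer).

x' = [2812/169, 863/169, 388/169]
P' = [10763/338 2329/338 3803/338; 2329/338 867/338 -183/338; 3803/338 -183/338 4449/338]

x̄ = F·x = [16, 3, 0]
P̄ = F·P·Fᵀ + Q = [34 14 19; 14 26 25; 19 25 41]
y = z − H·x̄ = [-8]
S = H·P̄·Hᵀ + R = [338]
K = P̄·Hᵀ·S⁻¹ = [-27/338; -89/338; -97/338]
x' = x̄ + K·y = [2812/169, 863/169, 388/169]
P' = (I − K·H)·P̄ = [10763/338 2329/338 3803/338; 2329/338 867/338 -183/338; 3803/338 -183/338 4449/338]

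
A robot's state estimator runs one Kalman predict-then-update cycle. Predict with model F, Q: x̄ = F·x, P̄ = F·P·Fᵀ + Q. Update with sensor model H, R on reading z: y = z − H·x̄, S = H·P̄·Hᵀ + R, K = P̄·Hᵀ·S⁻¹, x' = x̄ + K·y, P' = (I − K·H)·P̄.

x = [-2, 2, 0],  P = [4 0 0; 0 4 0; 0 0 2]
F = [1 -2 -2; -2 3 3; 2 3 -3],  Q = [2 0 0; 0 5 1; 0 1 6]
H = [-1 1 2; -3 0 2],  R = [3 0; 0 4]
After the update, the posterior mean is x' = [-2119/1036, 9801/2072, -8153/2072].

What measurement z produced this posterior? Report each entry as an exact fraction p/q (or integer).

z = [-1, -2]

x̄ = F·x = [-6, 10, 2]
P̄ = F·P·Fᵀ + Q = [30 -44 -4; -44 75 3; -4 3 76]
S = H·P̄·Hᵀ + R = [528 564; 564 626]
K = P̄·Hᵀ·S⁻¹ = [985/3108 -229/518; 209/6216 197/1036; 1173/2072 -257/1036]
x' − x̄ = [4097/1036, -10919/2072, -12297/2072] = K·y
y = (KᵀK)⁻¹·Kᵀ·(x' − x̄) = [-21, -24]
z = y + H·x̄ = [-21, -24] + [20, 22] = [-1, -2]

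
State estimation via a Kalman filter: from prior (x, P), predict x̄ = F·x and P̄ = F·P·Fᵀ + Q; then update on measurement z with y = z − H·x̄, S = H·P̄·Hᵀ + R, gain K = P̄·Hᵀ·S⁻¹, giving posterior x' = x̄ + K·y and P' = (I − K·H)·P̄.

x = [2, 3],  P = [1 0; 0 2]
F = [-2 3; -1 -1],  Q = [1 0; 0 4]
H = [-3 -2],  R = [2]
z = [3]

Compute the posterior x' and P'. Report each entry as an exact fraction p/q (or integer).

x̄ = F·x = [5, -5]
P̄ = F·P·Fᵀ + Q = [23 -4; -4 7]
y = z − H·x̄ = [8]
S = H·P̄·Hᵀ + R = [189]
K = P̄·Hᵀ·S⁻¹ = [-61/189; -2/189]
x' = x̄ + K·y = [457/189, -961/189]
P' = (I − K·H)·P̄ = [626/189 -878/189; -878/189 1319/189]

x' = [457/189, -961/189]
P' = [626/189 -878/189; -878/189 1319/189]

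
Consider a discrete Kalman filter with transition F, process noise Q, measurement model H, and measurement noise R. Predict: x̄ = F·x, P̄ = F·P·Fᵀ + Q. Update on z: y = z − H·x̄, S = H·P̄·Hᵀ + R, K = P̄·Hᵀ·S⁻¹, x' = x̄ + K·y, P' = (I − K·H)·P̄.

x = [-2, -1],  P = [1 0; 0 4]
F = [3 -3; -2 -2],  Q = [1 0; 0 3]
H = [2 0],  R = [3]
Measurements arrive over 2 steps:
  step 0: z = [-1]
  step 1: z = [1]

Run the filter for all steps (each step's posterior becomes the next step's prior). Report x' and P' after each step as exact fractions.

step 0: x̄ = F·x = [-3, 6]
step 0: P̄ = F·P·Fᵀ + Q = [46 18; 18 23]
step 0: y = z − H·x̄ = [5]
step 0: S = H·P̄·Hᵀ + R = [187]
step 0: K = P̄·Hᵀ·S⁻¹ = [92/187; 36/187]
step 0: x' = x̄ + K·y = [-101/187, 1302/187]
step 0: P' = (I − K·H)·P̄ = [138/187 54/187; 54/187 3005/187]
step 1: x̄ = F·x = [-4209/187, -2402/187]
step 1: P̄ = F·P·Fᵀ + Q = [27502/187 17202/187; 17202/187 13565/187]
step 1: y = z − H·x̄ = [8605/187]
step 1: S = H·P̄·Hᵀ + R = [110569/187]
step 1: K = P̄·Hᵀ·S⁻¹ = [55004/110569; 34404/110569]
step 1: x' = x̄ + K·y = [42377/110569, 162886/110569]
step 1: P' = (I − K·H)·P̄ = [82506/110569 51606/110569; 51606/110569 1691087/110569]

step 0: x' = [-101/187, 1302/187], P' = [138/187 54/187; 54/187 3005/187]
step 1: x' = [42377/110569, 162886/110569], P' = [82506/110569 51606/110569; 51606/110569 1691087/110569]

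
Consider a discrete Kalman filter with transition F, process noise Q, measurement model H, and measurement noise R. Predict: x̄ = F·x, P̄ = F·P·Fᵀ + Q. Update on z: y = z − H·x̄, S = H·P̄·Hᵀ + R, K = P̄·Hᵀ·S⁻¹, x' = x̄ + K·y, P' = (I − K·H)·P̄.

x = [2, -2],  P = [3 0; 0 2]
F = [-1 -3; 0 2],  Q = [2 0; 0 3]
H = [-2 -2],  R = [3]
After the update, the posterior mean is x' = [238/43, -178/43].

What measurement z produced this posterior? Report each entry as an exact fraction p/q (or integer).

x̄ = F·x = [4, -4]
P̄ = F·P·Fᵀ + Q = [23 -12; -12 11]
S = H·P̄·Hᵀ + R = [43]
K = P̄·Hᵀ·S⁻¹ = [-22/43; 2/43]
x' − x̄ = [66/43, -6/43] = K·y
y = (KᵀK)⁻¹·Kᵀ·(x' − x̄) = [-3]
z = y + H·x̄ = [-3] + [0] = [-3]

z = [-3]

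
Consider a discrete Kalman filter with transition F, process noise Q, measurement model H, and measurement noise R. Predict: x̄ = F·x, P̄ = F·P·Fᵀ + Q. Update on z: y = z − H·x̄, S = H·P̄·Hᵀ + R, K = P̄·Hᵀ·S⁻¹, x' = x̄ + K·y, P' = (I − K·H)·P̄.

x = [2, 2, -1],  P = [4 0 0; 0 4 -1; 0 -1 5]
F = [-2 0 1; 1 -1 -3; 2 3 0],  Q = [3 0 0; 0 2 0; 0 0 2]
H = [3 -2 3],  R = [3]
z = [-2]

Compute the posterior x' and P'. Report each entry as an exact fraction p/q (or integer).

x̄ = F·x = [-5, 3, 10]
P̄ = F·P·Fᵀ + Q = [24 -22 -19; -22 49 5; -19 5 54]
y = z − H·x̄ = [-11]
S = H·P̄·Hᵀ + R = [763]
K = P̄·Hᵀ·S⁻¹ = [59/763; -149/763; 95/763]
x' = x̄ + K·y = [-4464/763, 3928/763, 6585/763]
P' = (I − K·H)·P̄ = [14831/763 -7995/763 -20102/763; -7995/763 15186/763 17970/763; -20102/763 17970/763 32177/763]

x' = [-4464/763, 3928/763, 6585/763]
P' = [14831/763 -7995/763 -20102/763; -7995/763 15186/763 17970/763; -20102/763 17970/763 32177/763]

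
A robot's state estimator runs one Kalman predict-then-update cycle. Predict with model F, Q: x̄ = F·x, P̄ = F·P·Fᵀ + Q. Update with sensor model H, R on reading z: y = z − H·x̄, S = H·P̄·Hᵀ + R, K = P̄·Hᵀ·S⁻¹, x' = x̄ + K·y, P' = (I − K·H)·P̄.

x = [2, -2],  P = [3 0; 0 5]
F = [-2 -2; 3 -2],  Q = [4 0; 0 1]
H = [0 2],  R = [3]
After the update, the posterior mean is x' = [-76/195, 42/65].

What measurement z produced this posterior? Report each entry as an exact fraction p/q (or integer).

z = [1]

x̄ = F·x = [0, 10]
P̄ = F·P·Fᵀ + Q = [36 2; 2 48]
S = H·P̄·Hᵀ + R = [195]
K = P̄·Hᵀ·S⁻¹ = [4/195; 32/65]
x' − x̄ = [-76/195, -608/65] = K·y
y = (KᵀK)⁻¹·Kᵀ·(x' − x̄) = [-19]
z = y + H·x̄ = [-19] + [20] = [1]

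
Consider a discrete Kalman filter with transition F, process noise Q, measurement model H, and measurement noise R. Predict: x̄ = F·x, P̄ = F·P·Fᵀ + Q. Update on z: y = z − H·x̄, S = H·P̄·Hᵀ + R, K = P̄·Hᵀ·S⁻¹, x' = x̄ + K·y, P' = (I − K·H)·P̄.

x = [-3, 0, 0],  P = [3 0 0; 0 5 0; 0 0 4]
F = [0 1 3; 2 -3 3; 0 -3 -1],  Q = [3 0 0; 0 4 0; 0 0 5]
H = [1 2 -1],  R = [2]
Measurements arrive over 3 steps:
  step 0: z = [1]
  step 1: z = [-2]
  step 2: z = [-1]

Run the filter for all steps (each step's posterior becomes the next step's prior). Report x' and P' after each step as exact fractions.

step 0: x̄ = F·x = [0, -6, 0]
step 0: P̄ = F·P·Fᵀ + Q = [44 21 -27; 21 97 33; -27 33 54]
step 0: y = z − H·x̄ = [13]
step 0: S = H·P̄·Hᵀ + R = [494]
step 0: K = P̄·Hᵀ·S⁻¹ = [113/494; 7/19; -15/494]
step 0: x' = x̄ + K·y = [113/38, -23/19, -15/38]
step 0: P' = (I − K·H)·P̄ = [8967/494 -392/19 -11643/494; -392/19 569/19 732/19; -11643/494 732/19 26451/494]
step 1: x̄ = F·x = [-91/38, 319/38, 153/38]
step 1: P̄ = F·P·Fᵀ + Q = [368527/494 -10757/494 -314055/494; -10757/494 49061/494 24039/494; -314055/494 24039/494 276259/494]
step 1: y = z − H·x̄ = [-235/19]
step 1: S = H·P̄·Hᵀ + R = [665472/247]
step 1: K = P̄·Hᵀ·S⁻¹ = [55089/110912; 31663/665472; -135559/332736]
step 1: x' = x̄ + K·y = [-946969/110912, 5194841/665472, 3016351/332736]
step 1: P' = (I − K·H)·P̄ = [4510619/55456 -9477017/110912 -5021487/55456; -9477017/110912 62031641/665472 33568927/332736; -5021487/55456 33568927/332736 18640025/166368]
step 2: x̄ = F·x = [23292947/665472, -2950015/221824, -21617225/665472]
step 2: P̄ = F·P·Fᵀ + Q = [1137896081/665472 -131050805/221824 -1081153763/665472; -131050805/221824 66422331/221824 131155215/221824; -1081153763/665472 131155215/221824 1038999353/665472]
step 2: y = z − H·x̄ = [-13937777/332736]
step 2: S = H·P̄·Hᵀ + R = [497782409/166368]
step 2: K = P̄·Hᵀ·S⁻¹ = [716372507/995564818; -194042037/995564818; -666610913/995564818]
step 2: x' = x̄ + K·y = [4839208919/995564818, -2555903298/497782409, -4416715009/995564818]
step 2: P' = (I − K·H)·P̄ = [159991956405/995564818 -85199641358/497782409 -182239354041/995564818; -85199641358/497782409 184949304213/995564818 99943704892/497782409; -182239354041/995564818 99943704892/497782409 218868687353/995564818]

step 0: x' = [113/38, -23/19, -15/38], P' = [8967/494 -392/19 -11643/494; -392/19 569/19 732/19; -11643/494 732/19 26451/494]
step 1: x' = [-946969/110912, 5194841/665472, 3016351/332736], P' = [4510619/55456 -9477017/110912 -5021487/55456; -9477017/110912 62031641/665472 33568927/332736; -5021487/55456 33568927/332736 18640025/166368]
step 2: x' = [4839208919/995564818, -2555903298/497782409, -4416715009/995564818], P' = [159991956405/995564818 -85199641358/497782409 -182239354041/995564818; -85199641358/497782409 184949304213/995564818 99943704892/497782409; -182239354041/995564818 99943704892/497782409 218868687353/995564818]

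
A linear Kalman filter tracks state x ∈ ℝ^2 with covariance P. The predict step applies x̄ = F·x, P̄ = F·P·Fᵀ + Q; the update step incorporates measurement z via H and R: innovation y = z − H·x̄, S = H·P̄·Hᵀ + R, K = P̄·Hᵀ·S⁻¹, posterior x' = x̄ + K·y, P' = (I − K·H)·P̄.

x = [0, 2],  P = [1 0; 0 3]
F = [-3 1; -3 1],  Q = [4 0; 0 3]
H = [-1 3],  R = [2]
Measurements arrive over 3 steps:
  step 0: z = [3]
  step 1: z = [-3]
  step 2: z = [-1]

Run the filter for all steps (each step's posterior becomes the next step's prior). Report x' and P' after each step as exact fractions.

step 0: x̄ = F·x = [2, 2]
step 0: P̄ = F·P·Fᵀ + Q = [16 12; 12 15]
step 0: y = z − H·x̄ = [-1]
step 0: S = H·P̄·Hᵀ + R = [81]
step 0: K = P̄·Hᵀ·S⁻¹ = [20/81; 11/27]
step 0: x' = x̄ + K·y = [142/81, 43/27]
step 0: P' = (I − K·H)·P̄ = [896/81 104/27; 104/27 14/9]
step 1: x̄ = F·x = [-11/3, -11/3]
step 1: P̄ = F·P·Fᵀ + Q = [82 78; 78 81]
step 1: y = z − H·x̄ = [13/3]
step 1: S = H·P̄·Hᵀ + R = [345]
step 1: K = P̄·Hᵀ·S⁻¹ = [152/345; 11/23]
step 1: x' = x̄ + K·y = [-1819/1035, -110/69]
step 1: P' = (I − K·H)·P̄ = [5186/345 122/23; 122/23 48/23]
step 2: x̄ = F·x = [423/115, 423/115]
step 2: P̄ = F·P·Fᵀ + Q = [12598/115 12138/115; 12138/115 12483/115]
step 2: y = z − H·x̄ = [-961/115]
step 2: S = H·P̄·Hᵀ + R = [52347/115]
step 2: K = P̄·Hᵀ·S⁻¹ = [23816/52347; 8437/17449]
step 2: x' = x̄ + K·y = [-6473/52347, -6322/17449]
step 2: P' = (I − K·H)·P̄ = [802310/52347 94438/17449; 94438/17449 37104/17449]

step 0: x' = [142/81, 43/27], P' = [896/81 104/27; 104/27 14/9]
step 1: x' = [-1819/1035, -110/69], P' = [5186/345 122/23; 122/23 48/23]
step 2: x' = [-6473/52347, -6322/17449], P' = [802310/52347 94438/17449; 94438/17449 37104/17449]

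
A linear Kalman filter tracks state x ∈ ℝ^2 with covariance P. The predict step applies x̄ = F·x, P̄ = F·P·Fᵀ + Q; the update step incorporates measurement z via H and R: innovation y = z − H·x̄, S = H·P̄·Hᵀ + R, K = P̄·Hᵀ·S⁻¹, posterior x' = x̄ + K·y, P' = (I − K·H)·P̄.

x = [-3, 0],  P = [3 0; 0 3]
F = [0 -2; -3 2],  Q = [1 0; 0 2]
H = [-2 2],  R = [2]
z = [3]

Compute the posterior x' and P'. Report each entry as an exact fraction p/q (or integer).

x' = [375/157, 618/157]
P' = [791/157 766/157; 766/157 819/157]

x̄ = F·x = [0, 9]
P̄ = F·P·Fᵀ + Q = [13 -12; -12 41]
y = z − H·x̄ = [-15]
S = H·P̄·Hᵀ + R = [314]
K = P̄·Hᵀ·S⁻¹ = [-25/157; 53/157]
x' = x̄ + K·y = [375/157, 618/157]
P' = (I − K·H)·P̄ = [791/157 766/157; 766/157 819/157]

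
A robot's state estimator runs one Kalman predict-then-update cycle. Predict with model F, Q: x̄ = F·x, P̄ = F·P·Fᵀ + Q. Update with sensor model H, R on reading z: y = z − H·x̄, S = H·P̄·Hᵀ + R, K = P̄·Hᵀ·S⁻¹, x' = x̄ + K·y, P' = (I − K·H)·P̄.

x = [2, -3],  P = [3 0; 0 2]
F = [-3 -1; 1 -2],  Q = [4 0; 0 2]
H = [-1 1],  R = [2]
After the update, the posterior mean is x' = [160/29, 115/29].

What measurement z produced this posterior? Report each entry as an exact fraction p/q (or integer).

z = [-2]

x̄ = F·x = [-3, 8]
P̄ = F·P·Fᵀ + Q = [33 -5; -5 13]
S = H·P̄·Hᵀ + R = [58]
K = P̄·Hᵀ·S⁻¹ = [-19/29; 9/29]
x' − x̄ = [247/29, -117/29] = K·y
y = (KᵀK)⁻¹·Kᵀ·(x' − x̄) = [-13]
z = y + H·x̄ = [-13] + [11] = [-2]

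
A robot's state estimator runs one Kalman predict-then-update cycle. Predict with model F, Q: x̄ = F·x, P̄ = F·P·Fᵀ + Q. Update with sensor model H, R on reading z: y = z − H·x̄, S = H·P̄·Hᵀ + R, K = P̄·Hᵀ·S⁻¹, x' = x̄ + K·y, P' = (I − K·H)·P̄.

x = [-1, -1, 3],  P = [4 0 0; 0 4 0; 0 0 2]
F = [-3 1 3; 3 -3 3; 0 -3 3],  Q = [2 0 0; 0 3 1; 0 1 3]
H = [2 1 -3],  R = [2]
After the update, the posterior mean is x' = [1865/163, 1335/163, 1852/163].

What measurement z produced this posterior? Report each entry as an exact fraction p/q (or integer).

x̄ = F·x = [11, 9, 12]
P̄ = F·P·Fᵀ + Q = [60 -30 6; -30 93 55; 6 55 57]
S = H·P̄·Hᵀ + R = [326]
K = P̄·Hᵀ·S⁻¹ = [36/163; -66/163; -52/163]
x' − x̄ = [72/163, -132/163, -104/163] = K·y
y = (KᵀK)⁻¹·Kᵀ·(x' − x̄) = [2]
z = y + H·x̄ = [2] + [-5] = [-3]

z = [-3]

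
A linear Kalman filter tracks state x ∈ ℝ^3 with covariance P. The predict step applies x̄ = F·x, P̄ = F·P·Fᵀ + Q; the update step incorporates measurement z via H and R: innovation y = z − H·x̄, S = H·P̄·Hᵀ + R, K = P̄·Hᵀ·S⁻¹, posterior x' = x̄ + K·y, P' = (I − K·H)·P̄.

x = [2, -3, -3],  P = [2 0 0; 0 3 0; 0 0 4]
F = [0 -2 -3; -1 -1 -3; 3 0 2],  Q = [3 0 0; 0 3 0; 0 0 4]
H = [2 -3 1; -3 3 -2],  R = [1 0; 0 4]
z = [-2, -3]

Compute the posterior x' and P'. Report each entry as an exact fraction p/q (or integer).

x̄ = F·x = [15, 10, 0]
P̄ = F·P·Fᵀ + Q = [51 42 -24; 42 44 -30; -24 -30 38]
y = z − H·x̄ = [-2, 12]
S = H·P̄·Hᵀ + R = [219 -250; -250 327]
K = P̄·Hᵀ·S⁻¹ = [-10446/9113 -7401/9113; -9006/9113 -5046/9113; 2660/9113 -586/9113]
x' = x̄ + K·y = [68775/9113, 48590/9113, -12352/9113]
P' = (I − K·H)·P̄ = [118776/9113 56424/9113 -78726/9113; 56424/9113 31540/9113 -27234/9113; -78726/9113 -27234/9113 78410/9113]

x' = [68775/9113, 48590/9113, -12352/9113]
P' = [118776/9113 56424/9113 -78726/9113; 56424/9113 31540/9113 -27234/9113; -78726/9113 -27234/9113 78410/9113]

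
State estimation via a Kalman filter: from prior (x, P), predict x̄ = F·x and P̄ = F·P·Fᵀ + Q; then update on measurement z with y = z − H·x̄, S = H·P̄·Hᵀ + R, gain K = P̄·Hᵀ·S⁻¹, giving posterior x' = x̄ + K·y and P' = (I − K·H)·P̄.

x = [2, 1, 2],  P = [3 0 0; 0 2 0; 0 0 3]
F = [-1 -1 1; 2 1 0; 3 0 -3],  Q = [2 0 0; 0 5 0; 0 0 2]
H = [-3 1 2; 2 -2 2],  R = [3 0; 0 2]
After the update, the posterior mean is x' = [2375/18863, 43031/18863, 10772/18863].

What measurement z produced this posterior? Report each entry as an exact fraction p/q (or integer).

z = [3, -3]

x̄ = F·x = [-1, 5, 0]
P̄ = F·P·Fᵀ + Q = [10 -8 -18; -8 19 18; -18 18 56]
S = H·P̄·Hᵀ + R = [672 62; 62 118]
K = P̄·Hᵀ·S⁻¹ = [-2183/18863 1147/18863; 5219/37726 -8497/37726; 4808/18863 3868/18863]
x' − x̄ = [21238/18863, -51284/18863, 10772/18863] = K·y
y = (KᵀK)⁻¹·Kᵀ·(x' − x̄) = [-5, 9]
z = y + H·x̄ = [-5, 9] + [8, -12] = [3, -3]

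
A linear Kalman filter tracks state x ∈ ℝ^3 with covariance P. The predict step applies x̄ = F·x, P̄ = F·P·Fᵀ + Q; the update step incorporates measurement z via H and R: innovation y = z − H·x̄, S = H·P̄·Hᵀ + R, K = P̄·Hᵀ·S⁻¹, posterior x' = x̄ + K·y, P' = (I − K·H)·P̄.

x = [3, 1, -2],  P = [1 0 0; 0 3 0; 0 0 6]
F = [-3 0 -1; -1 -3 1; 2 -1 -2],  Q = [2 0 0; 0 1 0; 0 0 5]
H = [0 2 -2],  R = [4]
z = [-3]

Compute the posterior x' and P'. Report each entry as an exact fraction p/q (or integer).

x̄ = F·x = [-7, -8, 9]
P̄ = F·P·Fᵀ + Q = [17 -3 6; -3 35 -5; 6 -5 36]
y = z − H·x̄ = [31]
S = H·P̄·Hᵀ + R = [328]
K = P̄·Hᵀ·S⁻¹ = [-9/164; 10/41; -1/4]
x' = x̄ + K·y = [-1427/164, -18/41, 5/4]
P' = (I − K·H)·P̄ = [1313/82 57/41 3/2; 57/41 635/41 15; 3/2 15 31/2]

x' = [-1427/164, -18/41, 5/4]
P' = [1313/82 57/41 3/2; 57/41 635/41 15; 3/2 15 31/2]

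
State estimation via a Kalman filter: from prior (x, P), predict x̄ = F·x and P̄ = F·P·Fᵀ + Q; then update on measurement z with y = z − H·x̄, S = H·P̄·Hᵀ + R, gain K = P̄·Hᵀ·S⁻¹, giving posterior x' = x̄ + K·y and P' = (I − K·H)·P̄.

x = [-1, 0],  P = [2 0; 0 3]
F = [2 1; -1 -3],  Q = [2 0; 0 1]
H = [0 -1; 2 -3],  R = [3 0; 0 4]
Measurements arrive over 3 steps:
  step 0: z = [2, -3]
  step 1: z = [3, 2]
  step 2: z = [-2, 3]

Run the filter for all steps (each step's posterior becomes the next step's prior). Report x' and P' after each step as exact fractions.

step 0: x' = [-63/25, -977/1225], P' = [143/50 39/25; 39/25 1506/1225]
step 1: x' = [-5190757/5207975, -7334052/5207975], P' = [7795018/5207975 3571548/5207975; 3571548/5207975 3493428/5207975]
step 2: x' = [10103583054/5656402375, 2559145769/5656402375], P' = [8468477002/5656402375 3890612172/5656402375; 3890612172/5656402375 3792788292/5656402375]

step 0: x̄ = F·x = [-2, 1]
step 0: P̄ = F·P·Fᵀ + Q = [13 -13; -13 30]
step 0: y = z − H·x̄ = [3, 4]
step 0: S = H·P̄·Hᵀ + R = [33 116; 116 482]
step 0: K = P̄·Hᵀ·S⁻¹ = [-13/25 13/50; -502/1225 -174/1225]
step 0: x' = x̄ + K·y = [-63/25, -977/1225]
step 0: P' = (I − K·H)·P̄ = [143/50 39/25; 39/25 1506/1225]
step 1: x̄ = F·x = [-7151/1225, 6018/1225]
step 1: P̄ = F·P·Fᵀ + Q = [25614/1225 -24902/1225; -24902/1225 59497/2450]
step 1: y = z − H·x̄ = [9693/1225, 34806/1225]
step 1: S = H·P̄·Hᵀ + R = [66847/2450 278099/2450; 278099/2450 1347833/2450]
step 1: K = P̄·Hᵀ·S⁻¹ = [-1190516/5207975 1218848/5207975; -1164476/5207975 -834297/5207975]
step 1: x' = x̄ + K·y = [-5190757/5207975, -7334052/5207975]
step 1: P' = (I − K·H)·P̄ = [7795018/5207975 3571548/5207975; 3571548/5207975 3493428/5207975]
step 2: x̄ = F·x = [-17715566/5207975, 27192913/5207975]
step 2: P̄ = F·P·Fᵀ + Q = [59375642/5207975 -51071156/5207975; -51071156/5207975 65873133/5207975]
step 2: y = z − H·x̄ = [16776963/5207975, 132633796/5207975]
step 2: S = H·P̄·Hᵀ + R = [81497058/5207975 299761711/5207975; 299761711/5207975 1464046537/5207975]
step 2: K = P̄·Hᵀ·S⁻¹ = [-1296870724/5656402375 1316279372/5656402375; -1264262764/5656402375 -899285133/5656402375]
step 2: x' = x̄ + K·y = [10103583054/5656402375, 2559145769/5656402375]
step 2: P' = (I − K·H)·P̄ = [8468477002/5656402375 3890612172/5656402375; 3890612172/5656402375 3792788292/5656402375]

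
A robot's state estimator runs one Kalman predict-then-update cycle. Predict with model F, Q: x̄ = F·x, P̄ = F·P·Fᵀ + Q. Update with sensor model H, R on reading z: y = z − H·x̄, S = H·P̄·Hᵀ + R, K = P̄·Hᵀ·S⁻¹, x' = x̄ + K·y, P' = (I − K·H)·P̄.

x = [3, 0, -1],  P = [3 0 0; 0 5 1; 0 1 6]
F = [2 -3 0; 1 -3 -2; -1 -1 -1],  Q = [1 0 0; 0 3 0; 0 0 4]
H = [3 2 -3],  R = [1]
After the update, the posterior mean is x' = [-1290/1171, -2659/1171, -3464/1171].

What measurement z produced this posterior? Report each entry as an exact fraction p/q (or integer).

x̄ = F·x = [6, 5, -2]
P̄ = F·P·Fᵀ + Q = [58 57 12; 57 87 29; 12 29 20]
S = H·P̄·Hᵀ + R = [1171]
K = P̄·Hᵀ·S⁻¹ = [252/1171; 258/1171; 34/1171]
x' − x̄ = [-8316/1171, -8514/1171, -1122/1171] = K·y
y = (KᵀK)⁻¹·Kᵀ·(x' − x̄) = [-33]
z = y + H·x̄ = [-33] + [34] = [1]

z = [1]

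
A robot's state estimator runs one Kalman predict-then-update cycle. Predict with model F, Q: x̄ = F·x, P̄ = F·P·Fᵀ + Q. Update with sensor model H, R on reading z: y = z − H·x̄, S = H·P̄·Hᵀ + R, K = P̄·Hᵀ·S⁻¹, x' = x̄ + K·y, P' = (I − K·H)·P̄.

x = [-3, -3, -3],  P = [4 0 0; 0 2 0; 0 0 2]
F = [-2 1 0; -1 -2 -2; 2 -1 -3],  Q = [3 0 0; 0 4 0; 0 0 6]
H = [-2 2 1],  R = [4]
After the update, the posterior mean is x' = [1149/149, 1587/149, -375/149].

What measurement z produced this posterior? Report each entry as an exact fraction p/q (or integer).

x̄ = F·x = [3, 15, 6]
P̄ = F·P·Fᵀ + Q = [21 4 -18; 4 24 8; -18 8 42]
S = H·P̄·Hᵀ + R = [298]
K = P̄·Hᵀ·S⁻¹ = [-26/149; 24/149; 47/149]
x' − x̄ = [702/149, -648/149, -1269/149] = K·y
y = (KᵀK)⁻¹·Kᵀ·(x' − x̄) = [-27]
z = y + H·x̄ = [-27] + [30] = [3]

z = [3]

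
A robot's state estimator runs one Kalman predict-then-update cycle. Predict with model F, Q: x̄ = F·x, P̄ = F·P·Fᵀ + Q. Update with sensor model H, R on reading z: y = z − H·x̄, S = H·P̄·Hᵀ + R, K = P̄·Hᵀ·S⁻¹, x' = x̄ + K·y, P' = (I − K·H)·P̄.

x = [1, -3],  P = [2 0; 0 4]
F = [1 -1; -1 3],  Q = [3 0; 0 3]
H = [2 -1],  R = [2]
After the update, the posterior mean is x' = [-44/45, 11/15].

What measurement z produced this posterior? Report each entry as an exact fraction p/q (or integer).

z = [-3]

x̄ = F·x = [4, -10]
P̄ = F·P·Fᵀ + Q = [9 -14; -14 41]
S = H·P̄·Hᵀ + R = [135]
K = P̄·Hᵀ·S⁻¹ = [32/135; -23/45]
x' − x̄ = [-224/45, 161/15] = K·y
y = (KᵀK)⁻¹·Kᵀ·(x' − x̄) = [-21]
z = y + H·x̄ = [-21] + [18] = [-3]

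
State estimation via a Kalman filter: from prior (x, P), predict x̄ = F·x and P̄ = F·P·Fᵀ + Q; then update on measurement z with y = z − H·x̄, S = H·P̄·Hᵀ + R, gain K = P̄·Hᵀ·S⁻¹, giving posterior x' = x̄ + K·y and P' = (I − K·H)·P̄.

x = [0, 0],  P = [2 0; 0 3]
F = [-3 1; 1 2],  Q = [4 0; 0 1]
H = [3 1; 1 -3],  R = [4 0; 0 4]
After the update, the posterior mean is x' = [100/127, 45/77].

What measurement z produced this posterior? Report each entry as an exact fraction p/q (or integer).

z = [3, -1]

x̄ = F·x = [0, 0]
P̄ = F·P·Fᵀ + Q = [25 0; 0 15]
S = H·P̄·Hᵀ + R = [244 30; 30 164]
K = P̄·Hᵀ·S⁻¹ = [75/254 25/254; 15/154 -45/154]
x' − x̄ = [100/127, 45/77] = K·y
y = (KᵀK)⁻¹·Kᵀ·(x' − x̄) = [3, -1]
z = y + H·x̄ = [3, -1] + [0, 0] = [3, -1]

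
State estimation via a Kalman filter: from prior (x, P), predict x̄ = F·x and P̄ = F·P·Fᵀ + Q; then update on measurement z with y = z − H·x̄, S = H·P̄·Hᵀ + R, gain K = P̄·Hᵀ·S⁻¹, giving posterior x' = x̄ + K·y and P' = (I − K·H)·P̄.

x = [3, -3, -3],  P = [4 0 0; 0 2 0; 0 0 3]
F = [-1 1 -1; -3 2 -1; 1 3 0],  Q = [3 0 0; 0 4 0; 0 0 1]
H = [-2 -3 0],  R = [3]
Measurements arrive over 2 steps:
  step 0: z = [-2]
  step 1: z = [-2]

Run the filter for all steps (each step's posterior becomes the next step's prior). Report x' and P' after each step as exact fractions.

step 0: x̄ = F·x = [-3, -12, -6]
step 0: P̄ = F·P·Fᵀ + Q = [12 19 2; 19 51 0; 2 0 23]
step 0: y = z − H·x̄ = [-44]
step 0: S = H·P̄·Hᵀ + R = [738]
step 0: K = P̄·Hᵀ·S⁻¹ = [-9/82; -191/738; -2/369]
step 0: x' = x̄ + K·y = [75/41, -226/369, -2126/369]
step 0: P' = (I − K·H)·P̄ = [255/82 -161/82 64/41; -161/82 1157/738 -382/369; 64/41 -382/369 8479/369]
step 1: x̄ = F·x = [1225/369, -39/41, -1/123]
step 1: P̄ = F·P·Fᵀ + Q = [14677/369 2239/41 869/123; 2239/41 8061/82 630/41; 869/123 630/41 264/41]
step 1: y = z − H·x̄ = [659/369]
step 1: S = H·P̄·Hᵀ + R = [1256195/738]
step 1: K = P̄·Hᵀ·S⁻¹ = [-179614/1256195; -298251/1256195; -44448/1256195]
step 1: x' = x̄ + K·y = [3849521/1256195, -1727566/1256195, -89593/1256195]
step 1: P' = (I − K·H)·P̄ = [6250893/1256195 -3987648/1256195 -1942659/1256195; -3987648/1256195 2956683/1256195 1339554/1256195; -1942659/1256195 1339554/1256195 5411672/1256195]

step 0: x' = [75/41, -226/369, -2126/369], P' = [255/82 -161/82 64/41; -161/82 1157/738 -382/369; 64/41 -382/369 8479/369]
step 1: x' = [3849521/1256195, -1727566/1256195, -89593/1256195], P' = [6250893/1256195 -3987648/1256195 -1942659/1256195; -3987648/1256195 2956683/1256195 1339554/1256195; -1942659/1256195 1339554/1256195 5411672/1256195]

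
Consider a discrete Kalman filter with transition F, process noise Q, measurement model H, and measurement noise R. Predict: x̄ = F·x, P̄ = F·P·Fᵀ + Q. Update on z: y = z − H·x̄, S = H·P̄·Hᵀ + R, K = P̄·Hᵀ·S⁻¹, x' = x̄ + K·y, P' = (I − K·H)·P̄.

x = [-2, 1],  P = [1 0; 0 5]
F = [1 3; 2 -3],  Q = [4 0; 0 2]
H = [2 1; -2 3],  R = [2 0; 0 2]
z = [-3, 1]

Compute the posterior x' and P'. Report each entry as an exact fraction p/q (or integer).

x' = [-1787/1316, -7171/11844]
P' = [395/1316 151/1316; 151/1316 2855/11844]

x̄ = F·x = [1, -7]
P̄ = F·P·Fᵀ + Q = [50 -43; -43 51]
y = z − H·x̄ = [2, 24]
S = H·P̄·Hᵀ + R = [81 -219; -219 1177]
K = P̄·Hᵀ·S⁻¹ = [941/2632 -337/2632; 5573/23688 1949/7896]
x' = x̄ + K·y = [-1787/1316, -7171/11844]
P' = (I − K·H)·P̄ = [395/1316 151/1316; 151/1316 2855/11844]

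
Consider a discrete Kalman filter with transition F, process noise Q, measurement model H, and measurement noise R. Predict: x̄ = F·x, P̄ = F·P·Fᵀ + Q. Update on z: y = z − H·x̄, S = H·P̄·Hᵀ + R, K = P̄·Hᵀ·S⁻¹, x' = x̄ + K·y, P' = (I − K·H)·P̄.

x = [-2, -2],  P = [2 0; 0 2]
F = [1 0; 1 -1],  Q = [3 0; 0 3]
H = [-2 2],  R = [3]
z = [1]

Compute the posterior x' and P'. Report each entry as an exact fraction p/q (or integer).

x̄ = F·x = [-2, 0]
P̄ = F·P·Fᵀ + Q = [5 2; 2 7]
y = z − H·x̄ = [-3]
S = H·P̄·Hᵀ + R = [35]
K = P̄·Hᵀ·S⁻¹ = [-6/35; 2/7]
x' = x̄ + K·y = [-52/35, -6/7]
P' = (I − K·H)·P̄ = [139/35 26/7; 26/7 29/7]

x' = [-52/35, -6/7]
P' = [139/35 26/7; 26/7 29/7]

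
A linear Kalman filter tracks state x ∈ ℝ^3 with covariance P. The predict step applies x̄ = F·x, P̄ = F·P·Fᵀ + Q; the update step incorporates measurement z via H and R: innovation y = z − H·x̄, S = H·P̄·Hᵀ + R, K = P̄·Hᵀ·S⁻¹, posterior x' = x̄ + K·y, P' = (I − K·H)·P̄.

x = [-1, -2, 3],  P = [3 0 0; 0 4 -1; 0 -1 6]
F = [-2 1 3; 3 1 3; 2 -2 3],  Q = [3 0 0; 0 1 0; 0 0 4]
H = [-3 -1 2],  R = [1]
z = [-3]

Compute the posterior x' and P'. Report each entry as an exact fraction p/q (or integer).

x̄ = F·x = [9, 4, 11]
P̄ = F·P·Fᵀ + Q = [67 34 37; 34 80 67; 37 67 98]
y = z − H·x̄ = [6]
S = H·P̄·Hᵀ + R = [568]
K = P̄·Hᵀ·S⁻¹ = [-161/568; -6/71; 9/284]
x' = x̄ + K·y = [2073/284, 248/71, 1589/142]
P' = (I − K·H)·P̄ = [12135/568 1448/71 11957/284; 1448/71 5392/71 4865/71; 11957/284 4865/71 13835/142]

x' = [2073/284, 248/71, 1589/142]
P' = [12135/568 1448/71 11957/284; 1448/71 5392/71 4865/71; 11957/284 4865/71 13835/142]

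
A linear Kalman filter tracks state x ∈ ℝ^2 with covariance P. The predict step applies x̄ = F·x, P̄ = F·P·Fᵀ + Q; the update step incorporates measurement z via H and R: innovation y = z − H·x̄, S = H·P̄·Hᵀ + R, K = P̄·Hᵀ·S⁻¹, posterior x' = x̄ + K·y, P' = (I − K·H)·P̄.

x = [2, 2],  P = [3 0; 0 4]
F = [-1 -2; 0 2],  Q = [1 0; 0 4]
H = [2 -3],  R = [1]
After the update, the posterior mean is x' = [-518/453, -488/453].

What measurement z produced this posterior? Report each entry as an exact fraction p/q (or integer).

z = [1]

x̄ = F·x = [-6, 4]
P̄ = F·P·Fᵀ + Q = [20 -16; -16 20]
S = H·P̄·Hᵀ + R = [453]
K = P̄·Hᵀ·S⁻¹ = [88/453; -92/453]
x' − x̄ = [2200/453, -2300/453] = K·y
y = (KᵀK)⁻¹·Kᵀ·(x' − x̄) = [25]
z = y + H·x̄ = [25] + [-24] = [1]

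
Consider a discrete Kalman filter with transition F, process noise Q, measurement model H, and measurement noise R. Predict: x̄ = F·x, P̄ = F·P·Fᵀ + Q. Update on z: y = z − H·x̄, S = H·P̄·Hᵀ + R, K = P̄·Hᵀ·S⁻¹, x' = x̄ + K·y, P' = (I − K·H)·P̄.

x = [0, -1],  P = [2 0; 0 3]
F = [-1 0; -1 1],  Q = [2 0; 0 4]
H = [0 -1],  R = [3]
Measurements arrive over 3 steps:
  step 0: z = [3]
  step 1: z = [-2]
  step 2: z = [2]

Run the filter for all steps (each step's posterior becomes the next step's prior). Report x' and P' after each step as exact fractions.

step 0: x̄ = F·x = [0, -1]
step 0: P̄ = F·P·Fᵀ + Q = [4 2; 2 9]
step 0: y = z − H·x̄ = [2]
step 0: S = H·P̄·Hᵀ + R = [12]
step 0: K = P̄·Hᵀ·S⁻¹ = [-1/6; -3/4]
step 0: x' = x̄ + K·y = [-1/3, -5/2]
step 0: P' = (I − K·H)·P̄ = [11/3 1/2; 1/2 9/4]
step 1: x̄ = F·x = [1/3, -13/6]
step 1: P̄ = F·P·Fᵀ + Q = [17/3 19/6; 19/6 107/12]
step 1: y = z − H·x̄ = [-25/6]
step 1: S = H·P̄·Hᵀ + R = [143/12]
step 1: K = P̄·Hᵀ·S⁻¹ = [-38/143; -107/143]
step 1: x' = x̄ + K·y = [206/143, 136/143]
step 1: P' = (I − K·H)·P̄ = [690/143 114/143; 114/143 321/143]
step 2: x̄ = F·x = [-206/143, -70/143]
step 2: P̄ = F·P·Fᵀ + Q = [976/143 576/143; 576/143 1355/143]
step 2: y = z − H·x̄ = [216/143]
step 2: S = H·P̄·Hᵀ + R = [1784/143]
step 2: K = P̄·Hᵀ·S⁻¹ = [-72/223; -1355/1784]
step 2: x' = x̄ + K·y = [-430/223, -365/223]
step 2: P' = (I − K·H)·P̄ = [1232/223 216/223; 216/223 4065/1784]

step 0: x' = [-1/3, -5/2], P' = [11/3 1/2; 1/2 9/4]
step 1: x' = [206/143, 136/143], P' = [690/143 114/143; 114/143 321/143]
step 2: x' = [-430/223, -365/223], P' = [1232/223 216/223; 216/223 4065/1784]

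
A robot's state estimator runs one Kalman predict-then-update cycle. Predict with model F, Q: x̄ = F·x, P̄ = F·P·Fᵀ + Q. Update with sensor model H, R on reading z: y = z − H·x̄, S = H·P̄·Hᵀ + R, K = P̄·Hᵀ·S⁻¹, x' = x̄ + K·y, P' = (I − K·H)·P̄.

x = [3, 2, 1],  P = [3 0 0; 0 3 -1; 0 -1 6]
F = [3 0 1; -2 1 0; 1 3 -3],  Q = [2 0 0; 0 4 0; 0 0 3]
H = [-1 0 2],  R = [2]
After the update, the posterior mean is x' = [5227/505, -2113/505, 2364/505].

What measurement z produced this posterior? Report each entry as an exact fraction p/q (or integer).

x̄ = F·x = [10, -4, 6]
P̄ = F·P·Fᵀ + Q = [35 -19 -12; -19 19 6; -12 6 105]
S = H·P̄·Hᵀ + R = [505]
K = P̄·Hᵀ·S⁻¹ = [-59/505; 31/505; 222/505]
x' − x̄ = [177/505, -93/505, -666/505] = K·y
y = (KᵀK)⁻¹·Kᵀ·(x' − x̄) = [-3]
z = y + H·x̄ = [-3] + [2] = [-1]

z = [-1]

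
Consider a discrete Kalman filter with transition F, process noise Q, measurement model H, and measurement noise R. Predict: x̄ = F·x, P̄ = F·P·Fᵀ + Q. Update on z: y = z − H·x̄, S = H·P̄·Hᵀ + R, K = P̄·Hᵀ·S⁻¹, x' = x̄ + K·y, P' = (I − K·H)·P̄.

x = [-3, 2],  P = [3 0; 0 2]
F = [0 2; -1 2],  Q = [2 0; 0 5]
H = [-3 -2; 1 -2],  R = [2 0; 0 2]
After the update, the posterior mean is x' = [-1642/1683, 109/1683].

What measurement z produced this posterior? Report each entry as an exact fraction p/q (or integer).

x̄ = F·x = [4, 7]
P̄ = F·P·Fᵀ + Q = [10 8; 8 16]
S = H·P̄·Hᵀ + R = [252 66; 66 44]
K = P̄·Hᵀ·S⁻¹ = [-37/153 127/561; -20/153 -196/561]
x' − x̄ = [-8374/1683, -11672/1683] = K·y
y = (KᵀK)⁻¹·Kᵀ·(x' − x̄) = [29, 9]
z = y + H·x̄ = [29, 9] + [-26, -10] = [3, -1]

z = [3, -1]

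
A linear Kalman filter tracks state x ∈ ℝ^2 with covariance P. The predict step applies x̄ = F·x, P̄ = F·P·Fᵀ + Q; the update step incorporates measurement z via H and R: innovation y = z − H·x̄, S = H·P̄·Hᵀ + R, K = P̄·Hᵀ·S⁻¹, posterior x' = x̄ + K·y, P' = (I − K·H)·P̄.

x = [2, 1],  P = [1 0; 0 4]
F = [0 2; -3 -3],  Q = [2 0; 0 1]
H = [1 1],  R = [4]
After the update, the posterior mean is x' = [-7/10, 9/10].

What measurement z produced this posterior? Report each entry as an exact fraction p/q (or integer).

z = [2]

x̄ = F·x = [2, -9]
P̄ = F·P·Fᵀ + Q = [18 -24; -24 46]
S = H·P̄·Hᵀ + R = [20]
K = P̄·Hᵀ·S⁻¹ = [-3/10; 11/10]
x' − x̄ = [-27/10, 99/10] = K·y
y = (KᵀK)⁻¹·Kᵀ·(x' − x̄) = [9]
z = y + H·x̄ = [9] + [-7] = [2]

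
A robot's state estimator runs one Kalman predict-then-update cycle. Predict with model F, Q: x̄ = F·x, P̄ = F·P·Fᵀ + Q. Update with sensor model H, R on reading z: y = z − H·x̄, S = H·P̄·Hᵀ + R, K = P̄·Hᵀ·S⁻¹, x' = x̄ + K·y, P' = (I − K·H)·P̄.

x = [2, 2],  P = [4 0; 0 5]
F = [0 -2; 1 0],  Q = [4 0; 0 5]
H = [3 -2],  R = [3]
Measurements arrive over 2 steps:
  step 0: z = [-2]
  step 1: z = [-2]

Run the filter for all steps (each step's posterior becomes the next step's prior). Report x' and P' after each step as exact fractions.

step 0: x̄ = F·x = [-4, 2]
step 0: P̄ = F·P·Fᵀ + Q = [24 0; 0 9]
step 0: y = z − H·x̄ = [14]
step 0: S = H·P̄·Hᵀ + R = [255]
step 0: K = P̄·Hᵀ·S⁻¹ = [24/85; -6/85]
step 0: x' = x̄ + K·y = [-4/85, 86/85]
step 0: P' = (I − K·H)·P̄ = [312/85 432/85; 432/85 657/85]
step 1: x̄ = F·x = [-172/85, -4/85]
step 1: P̄ = F·P·Fᵀ + Q = [2968/85 -864/85; -864/85 737/85]
step 1: y = z − H·x̄ = [338/85]
step 1: S = H·P̄·Hᵀ + R = [40283/85]
step 1: K = P̄·Hᵀ·S⁻¹ = [10632/40283; -4066/40283]
step 1: x' = x̄ + K·y = [-39236/40283, -18064/40283]
step 1: P' = (I − K·H)·P̄ = [76712/40283 99120/40283; 99120/40283 154779/40283]

step 0: x' = [-4/85, 86/85], P' = [312/85 432/85; 432/85 657/85]
step 1: x' = [-39236/40283, -18064/40283], P' = [76712/40283 99120/40283; 99120/40283 154779/40283]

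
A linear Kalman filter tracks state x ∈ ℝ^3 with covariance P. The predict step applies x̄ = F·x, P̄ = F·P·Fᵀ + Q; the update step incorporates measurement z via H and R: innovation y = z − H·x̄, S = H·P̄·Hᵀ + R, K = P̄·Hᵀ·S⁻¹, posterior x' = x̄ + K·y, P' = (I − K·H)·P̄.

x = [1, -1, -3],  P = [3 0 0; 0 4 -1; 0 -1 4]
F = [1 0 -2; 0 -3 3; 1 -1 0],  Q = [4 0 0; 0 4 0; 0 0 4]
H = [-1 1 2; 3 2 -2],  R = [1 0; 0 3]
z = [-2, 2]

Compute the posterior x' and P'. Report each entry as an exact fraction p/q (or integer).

x̄ = F·x = [7, -6, 2]
P̄ = F·P·Fᵀ + Q = [23 -30 1; -30 94 15; 1 15 11]
y = z − H·x̄ = [7, -3]
S = H·P̄·Hᵀ + R = [278 83; 83 138]
K = P̄·Hᵀ·S⁻¹ = [-7619/31475 6179/31475; 15608/31475 6122/31475; 811/6295 14/6295]
x' = x̄ + K·y = [29691/6295, -19592/6295, 3645/1259]
P' = (I − K·H)·P̄ = [292103/31475 -191096/31475 47558/6295; -191096/31475 138722/31475 -31421/6295; 47558/6295 -31421/6295 7979/1259]

x' = [29691/6295, -19592/6295, 3645/1259]
P' = [292103/31475 -191096/31475 47558/6295; -191096/31475 138722/31475 -31421/6295; 47558/6295 -31421/6295 7979/1259]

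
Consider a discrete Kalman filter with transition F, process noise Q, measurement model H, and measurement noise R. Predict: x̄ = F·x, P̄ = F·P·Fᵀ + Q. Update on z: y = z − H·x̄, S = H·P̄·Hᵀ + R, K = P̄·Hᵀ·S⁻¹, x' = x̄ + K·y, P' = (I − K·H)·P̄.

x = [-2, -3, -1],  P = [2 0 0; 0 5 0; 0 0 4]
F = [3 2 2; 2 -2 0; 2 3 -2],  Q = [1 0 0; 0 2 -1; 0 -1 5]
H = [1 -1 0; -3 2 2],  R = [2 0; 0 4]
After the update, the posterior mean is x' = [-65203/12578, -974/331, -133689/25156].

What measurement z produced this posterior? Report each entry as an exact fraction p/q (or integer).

z = [-2, -1]

x̄ = F·x = [-14, 2, -11]
P̄ = F·P·Fᵀ + Q = [55 -8 26; -8 30 -23; 26 -23 74]
S = H·P̄·Hᵀ + R = [103 -167; -167 515]
K = P̄·Hᵀ·S⁻¹ = [5451/12578 -1383/12578; -174/331 -32/331; 29243/25156 10655/25156]
x' − x̄ = [110889/12578, -1636/331, 143027/25156] = K·y
y = (KᵀK)⁻¹·Kᵀ·(x' − x̄) = [14, -25]
z = y + H·x̄ = [14, -25] + [-16, 24] = [-2, -1]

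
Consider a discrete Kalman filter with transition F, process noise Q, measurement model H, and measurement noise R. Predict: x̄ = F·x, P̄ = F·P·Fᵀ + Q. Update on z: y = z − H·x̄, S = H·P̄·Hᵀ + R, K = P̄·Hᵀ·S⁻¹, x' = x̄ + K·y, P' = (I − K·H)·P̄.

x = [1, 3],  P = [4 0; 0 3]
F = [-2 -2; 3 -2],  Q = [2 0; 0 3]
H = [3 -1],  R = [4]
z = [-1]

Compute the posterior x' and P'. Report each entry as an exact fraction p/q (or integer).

x̄ = F·x = [-8, -3]
P̄ = F·P·Fᵀ + Q = [30 -12; -12 51]
y = z − H·x̄ = [20]
S = H·P̄·Hᵀ + R = [397]
K = P̄·Hᵀ·S⁻¹ = [102/397; -87/397]
x' = x̄ + K·y = [-1136/397, -2931/397]
P' = (I − K·H)·P̄ = [1506/397 4110/397; 4110/397 12678/397]

x' = [-1136/397, -2931/397]
P' = [1506/397 4110/397; 4110/397 12678/397]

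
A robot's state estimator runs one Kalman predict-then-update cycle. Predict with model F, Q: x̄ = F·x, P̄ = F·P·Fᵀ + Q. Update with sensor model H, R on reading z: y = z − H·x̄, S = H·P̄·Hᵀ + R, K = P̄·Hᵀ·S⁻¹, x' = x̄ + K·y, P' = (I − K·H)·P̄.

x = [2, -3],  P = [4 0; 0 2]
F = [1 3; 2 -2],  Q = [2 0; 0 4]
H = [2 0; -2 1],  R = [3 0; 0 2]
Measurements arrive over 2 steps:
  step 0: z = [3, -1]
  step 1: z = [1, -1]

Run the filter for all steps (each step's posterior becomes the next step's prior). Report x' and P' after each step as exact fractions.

step 0: x̄ = F·x = [-7, 10]
step 0: P̄ = F·P·Fᵀ + Q = [24 -4; -4 28]
step 0: y = z − H·x̄ = [17, -25]
step 0: S = H·P̄·Hᵀ + R = [99 -104; -104 142]
step 0: K = P̄·Hᵀ·S⁻¹ = [704/1621 -78/1621; 1304/1621 1366/1621]
step 0: x' = x̄ + K·y = [2571/1621, 4228/1621]
step 0: P' = (I − K·H)·P̄ = [1056/1621 1956/1621; 1956/1621 6644/1621]
step 1: x̄ = F·x = [15255/1621, -3314/1621]
step 1: P̄ = F·P·Fᵀ + Q = [75830/1621 -29928/1621; -29928/1621 21636/1621]
step 1: y = z − H·x̄ = [-28889/1621, 32203/1621]
step 1: S = H·P̄·Hᵀ + R = [308183/1621 -363176/1621; -363176/1621 447910/1621]
step 1: K = P̄·Hᵀ·S⁻¹ = [611236/1894337 -272382/1894337; 859296/1894337 1041390/1894337]
step 1: x' = x̄ + K·y = [1522885/1894337, 1501448/1894337]
step 1: P' = (I − K·H)·P̄ = [916854/1894337 1288944/1894337; 1288944/1894337 4660668/1894337]

step 0: x' = [2571/1621, 4228/1621], P' = [1056/1621 1956/1621; 1956/1621 6644/1621]
step 1: x' = [1522885/1894337, 1501448/1894337], P' = [916854/1894337 1288944/1894337; 1288944/1894337 4660668/1894337]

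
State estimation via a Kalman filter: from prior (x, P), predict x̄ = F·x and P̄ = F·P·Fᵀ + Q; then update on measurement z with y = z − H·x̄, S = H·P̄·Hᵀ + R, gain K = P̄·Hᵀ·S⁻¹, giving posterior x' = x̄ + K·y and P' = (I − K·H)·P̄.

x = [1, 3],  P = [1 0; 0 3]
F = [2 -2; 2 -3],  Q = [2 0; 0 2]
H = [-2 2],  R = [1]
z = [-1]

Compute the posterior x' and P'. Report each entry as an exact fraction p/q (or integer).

x̄ = F·x = [-4, -7]
P̄ = F·P·Fᵀ + Q = [18 22; 22 33]
y = z − H·x̄ = [5]
S = H·P̄·Hᵀ + R = [29]
K = P̄·Hᵀ·S⁻¹ = [8/29; 22/29]
x' = x̄ + K·y = [-76/29, -93/29]
P' = (I − K·H)·P̄ = [458/29 462/29; 462/29 473/29]

x' = [-76/29, -93/29]
P' = [458/29 462/29; 462/29 473/29]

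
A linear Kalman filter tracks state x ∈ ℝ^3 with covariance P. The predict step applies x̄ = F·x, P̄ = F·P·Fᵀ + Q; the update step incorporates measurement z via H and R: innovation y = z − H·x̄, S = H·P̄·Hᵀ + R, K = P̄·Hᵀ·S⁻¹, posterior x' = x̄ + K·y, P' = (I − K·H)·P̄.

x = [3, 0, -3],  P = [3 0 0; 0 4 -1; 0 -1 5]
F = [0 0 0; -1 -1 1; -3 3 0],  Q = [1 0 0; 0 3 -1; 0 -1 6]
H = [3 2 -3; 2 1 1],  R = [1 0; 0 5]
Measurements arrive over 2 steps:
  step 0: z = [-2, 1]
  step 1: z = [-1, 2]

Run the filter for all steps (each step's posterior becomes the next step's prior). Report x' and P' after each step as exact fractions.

step 0: x̄ = F·x = [0, -6, -9]
step 0: P̄ = F·P·Fᵀ + Q = [1 0 0; 0 17 -7; 0 -7 69]
step 0: y = z − H·x̄ = [-17, 16]
step 0: S = H·P̄·Hᵀ + R = [783 -160; -160 81]
step 0: K = P̄·Hᵀ·S⁻¹ = [563/37823 2046/37823; 6055/37823 16630/37823; -23/109 38/109]
step 0: x' = x̄ + K·y = [23165/37823, -63793/37823, 18/109]
step 0: P' = (I − K·H)·P̄ = [32042/37823 -51425/37823 -7/109; -51425/37823 143666/37823 122/109; -7/109 122/109 82/109]
step 1: x̄ = F·x = [0, 46874/37823, -260874/37823]
step 1: P̄ = F·P·Fᵀ + Q = [1 0 0; 0 134971/37823 -238406/37823; 0 -238406/37823 2733960/37823]
step 1: y = z − H·x̄ = [-914193/37823, 289646/37823]
step 1: S = H·P̄·Hᵀ + R = [28384626/37823 -7466594/37823; -7466594/37823 2732526/37823]
step 1: K = P̄·Hᵀ·S⁻¹ = [11565383/288339140 39584517/288339140; 5075399/57667828 11685551/57667828; -33587123/144169570 39890393/144169570]
step 1: x' = x̄ + K·y = [23596881/288339140, 38280957/57667828, 122917619/144169570]
step 1: P' = (I − K·H)·P̄ = [174473957/288339140 -38597299/57667828 20980583/144169570; -38597299/57667828 105546871/57667828 15037741/28833914; 20980583/144169570 15037741/28833914 41151047/72084785]

step 0: x' = [23165/37823, -63793/37823, 18/109], P' = [32042/37823 -51425/37823 -7/109; -51425/37823 143666/37823 122/109; -7/109 122/109 82/109]
step 1: x' = [23596881/288339140, 38280957/57667828, 122917619/144169570], P' = [174473957/288339140 -38597299/57667828 20980583/144169570; -38597299/57667828 105546871/57667828 15037741/28833914; 20980583/144169570 15037741/28833914 41151047/72084785]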